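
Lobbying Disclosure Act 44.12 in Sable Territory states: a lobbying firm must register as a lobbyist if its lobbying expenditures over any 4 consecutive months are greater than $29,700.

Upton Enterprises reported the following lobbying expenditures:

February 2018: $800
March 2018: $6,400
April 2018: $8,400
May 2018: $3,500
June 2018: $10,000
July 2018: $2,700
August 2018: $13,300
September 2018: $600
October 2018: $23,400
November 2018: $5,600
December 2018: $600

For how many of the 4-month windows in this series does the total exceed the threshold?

February 2018–May 2018: $800 + $6,400 + $8,400 + $3,500 = $19,100 (under)
March 2018–June 2018: $6,400 + $8,400 + $3,500 + $10,000 = $28,300 (under)
April 2018–July 2018: $8,400 + $3,500 + $10,000 + $2,700 = $24,600 (under)
May 2018–August 2018: $3,500 + $10,000 + $2,700 + $13,300 = $29,500 (under)
June 2018–September 2018: $10,000 + $2,700 + $13,300 + $600 = $26,600 (under)
July 2018–October 2018: $2,700 + $13,300 + $600 + $23,400 = $40,000 (over)
August 2018–November 2018: $13,300 + $600 + $23,400 + $5,600 = $42,900 (over)
September 2018–December 2018: $600 + $23,400 + $5,600 + $600 = $30,200 (over)
3 windows exceed the threshold.

3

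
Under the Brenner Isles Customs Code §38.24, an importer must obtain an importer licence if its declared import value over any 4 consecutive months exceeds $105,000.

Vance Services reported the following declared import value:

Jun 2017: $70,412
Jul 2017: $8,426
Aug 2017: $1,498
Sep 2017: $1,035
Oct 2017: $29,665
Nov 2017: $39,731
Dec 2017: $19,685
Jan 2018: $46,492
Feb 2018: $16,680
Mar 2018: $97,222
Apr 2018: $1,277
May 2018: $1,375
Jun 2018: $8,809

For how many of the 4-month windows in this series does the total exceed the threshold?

6

Jun 2017–Sep 2017: $70,412 + $8,426 + $1,498 + $1,035 = $81,371 (under)
Jul 2017–Oct 2017: $8,426 + $1,498 + $1,035 + $29,665 = $40,624 (under)
Aug 2017–Nov 2017: $1,498 + $1,035 + $29,665 + $39,731 = $71,929 (under)
Sep 2017–Dec 2017: $1,035 + $29,665 + $39,731 + $19,685 = $90,116 (under)
Oct 2017–Jan 2018: $29,665 + $39,731 + $19,685 + $46,492 = $135,573 (over)
Nov 2017–Feb 2018: $39,731 + $19,685 + $46,492 + $16,680 = $122,588 (over)
Dec 2017–Mar 2018: $19,685 + $46,492 + $16,680 + $97,222 = $180,079 (over)
Jan 2018–Apr 2018: $46,492 + $16,680 + $97,222 + $1,277 = $161,671 (over)
Feb 2018–May 2018: $16,680 + $97,222 + $1,277 + $1,375 = $116,554 (over)
Mar 2018–Jun 2018: $97,222 + $1,277 + $1,375 + $8,809 = $108,683 (over)
6 windows exceed the threshold.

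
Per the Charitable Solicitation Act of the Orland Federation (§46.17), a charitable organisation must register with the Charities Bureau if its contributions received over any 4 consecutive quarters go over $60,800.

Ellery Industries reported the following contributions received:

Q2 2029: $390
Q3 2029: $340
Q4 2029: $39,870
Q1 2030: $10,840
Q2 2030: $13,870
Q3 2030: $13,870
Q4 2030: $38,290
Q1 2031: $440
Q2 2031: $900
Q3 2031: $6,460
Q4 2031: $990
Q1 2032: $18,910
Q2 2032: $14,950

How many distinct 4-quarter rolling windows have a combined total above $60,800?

Q2 2029–Q1 2030: $390 + $340 + $39,870 + $10,840 = $51,440 (under)
Q3 2029–Q2 2030: $340 + $39,870 + $10,840 + $13,870 = $64,920 (over)
Q4 2029–Q3 2030: $39,870 + $10,840 + $13,870 + $13,870 = $78,450 (over)
Q1 2030–Q4 2030: $10,840 + $13,870 + $13,870 + $38,290 = $76,870 (over)
Q2 2030–Q1 2031: $13,870 + $13,870 + $38,290 + $440 = $66,470 (over)
Q3 2030–Q2 2031: $13,870 + $38,290 + $440 + $900 = $53,500 (under)
Q4 2030–Q3 2031: $38,290 + $440 + $900 + $6,460 = $46,090 (under)
Q1 2031–Q4 2031: $440 + $900 + $6,460 + $990 = $8,790 (under)
Q2 2031–Q1 2032: $900 + $6,460 + $990 + $18,910 = $27,260 (under)
Q3 2031–Q2 2032: $6,460 + $990 + $18,910 + $14,950 = $41,310 (under)
4 windows exceed the threshold.

4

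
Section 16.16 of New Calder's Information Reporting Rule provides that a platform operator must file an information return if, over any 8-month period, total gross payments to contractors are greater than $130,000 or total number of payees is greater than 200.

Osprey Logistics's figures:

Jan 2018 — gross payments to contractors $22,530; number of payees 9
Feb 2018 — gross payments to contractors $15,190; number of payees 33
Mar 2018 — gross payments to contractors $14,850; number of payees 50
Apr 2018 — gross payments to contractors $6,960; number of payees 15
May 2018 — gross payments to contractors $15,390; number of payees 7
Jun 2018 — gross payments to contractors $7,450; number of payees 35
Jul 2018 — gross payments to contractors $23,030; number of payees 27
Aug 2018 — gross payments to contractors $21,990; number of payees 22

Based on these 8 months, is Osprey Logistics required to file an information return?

Total gross payments to contractors: $22,530 + $15,190 + $14,850 + $6,960 + $15,390 + $7,450 + $23,030 + $21,990 = $127,390 (≤ $130,000).
Total number of payees: 9 + 33 + 50 + 15 + 7 + 35 + 27 + 22 = 198 (≤ 200).
The test is 'or': neither threshold is exceeded.

No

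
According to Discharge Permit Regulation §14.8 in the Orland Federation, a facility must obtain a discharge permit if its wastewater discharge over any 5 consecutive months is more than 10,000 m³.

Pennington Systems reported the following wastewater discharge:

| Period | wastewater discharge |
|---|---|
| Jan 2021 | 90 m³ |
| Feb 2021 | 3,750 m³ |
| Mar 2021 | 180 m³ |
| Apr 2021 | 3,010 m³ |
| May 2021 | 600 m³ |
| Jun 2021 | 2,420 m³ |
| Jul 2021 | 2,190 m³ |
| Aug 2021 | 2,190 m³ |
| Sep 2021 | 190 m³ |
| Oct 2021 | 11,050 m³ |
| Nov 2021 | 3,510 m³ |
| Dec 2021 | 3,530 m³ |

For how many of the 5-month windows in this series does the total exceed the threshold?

Jan 2021–May 2021: 90 m³ + 3,750 m³ + 180 m³ + 3,010 m³ + 600 m³ = 7,630 m³ (under)
Feb 2021–Jun 2021: 3,750 m³ + 180 m³ + 3,010 m³ + 600 m³ + 2,420 m³ = 9,960 m³ (under)
Mar 2021–Jul 2021: 180 m³ + 3,010 m³ + 600 m³ + 2,420 m³ + 2,190 m³ = 8,400 m³ (under)
Apr 2021–Aug 2021: 3,010 m³ + 600 m³ + 2,420 m³ + 2,190 m³ + 2,190 m³ = 10,410 m³ (over)
May 2021–Sep 2021: 600 m³ + 2,420 m³ + 2,190 m³ + 2,190 m³ + 190 m³ = 7,590 m³ (under)
Jun 2021–Oct 2021: 2,420 m³ + 2,190 m³ + 2,190 m³ + 190 m³ + 11,050 m³ = 18,040 m³ (over)
Jul 2021–Nov 2021: 2,190 m³ + 2,190 m³ + 190 m³ + 11,050 m³ + 3,510 m³ = 19,130 m³ (over)
Aug 2021–Dec 2021: 2,190 m³ + 190 m³ + 11,050 m³ + 3,510 m³ + 3,530 m³ = 20,470 m³ (over)
4 windows exceed the threshold.

4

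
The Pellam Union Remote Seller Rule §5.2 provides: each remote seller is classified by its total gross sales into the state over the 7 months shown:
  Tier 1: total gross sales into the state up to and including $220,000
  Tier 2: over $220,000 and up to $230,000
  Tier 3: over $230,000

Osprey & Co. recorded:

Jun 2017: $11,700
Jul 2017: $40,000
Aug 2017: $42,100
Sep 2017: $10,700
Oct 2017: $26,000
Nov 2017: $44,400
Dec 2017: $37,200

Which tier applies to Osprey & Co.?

Total gross sales into the state: $11,700 + $40,000 + $42,100 + $10,700 + $26,000 + $44,400 + $37,200 = $212,100.
$212,100 ≤ $220,000, so Tier 1 applies.

Tier 1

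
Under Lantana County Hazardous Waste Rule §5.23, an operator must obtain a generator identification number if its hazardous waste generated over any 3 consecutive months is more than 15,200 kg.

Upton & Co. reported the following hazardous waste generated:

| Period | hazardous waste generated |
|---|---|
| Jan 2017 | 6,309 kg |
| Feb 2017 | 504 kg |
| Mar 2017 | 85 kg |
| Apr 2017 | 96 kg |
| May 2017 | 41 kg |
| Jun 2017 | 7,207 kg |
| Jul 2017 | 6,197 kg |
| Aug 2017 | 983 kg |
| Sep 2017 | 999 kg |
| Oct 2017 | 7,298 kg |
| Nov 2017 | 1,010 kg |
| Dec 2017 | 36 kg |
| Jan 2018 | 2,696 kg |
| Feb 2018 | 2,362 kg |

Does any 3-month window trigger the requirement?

No

Jan 2017–Mar 2017: 6,309 kg + 504 kg + 85 kg = 6,898 kg (under)
Feb 2017–Apr 2017: 504 kg + 85 kg + 96 kg = 685 kg (under)
Mar 2017–May 2017: 85 kg + 96 kg + 41 kg = 222 kg (under)
Apr 2017–Jun 2017: 96 kg + 41 kg + 7,207 kg = 7,344 kg (under)
May 2017–Jul 2017: 41 kg + 7,207 kg + 6,197 kg = 13,445 kg (under)
Jun 2017–Aug 2017: 7,207 kg + 6,197 kg + 983 kg = 14,387 kg (under)
Jul 2017–Sep 2017: 6,197 kg + 983 kg + 999 kg = 8,179 kg (under)
Aug 2017–Oct 2017: 983 kg + 999 kg + 7,298 kg = 9,280 kg (under)
Sep 2017–Nov 2017: 999 kg + 7,298 kg + 1,010 kg = 9,307 kg (under)
Oct 2017–Dec 2017: 7,298 kg + 1,010 kg + 36 kg = 8,344 kg (under)
Nov 2017–Jan 2018: 1,010 kg + 36 kg + 2,696 kg = 3,742 kg (under)
Dec 2017–Feb 2018: 36 kg + 2,696 kg + 2,362 kg = 5,094 kg (under)
No window exceeds 15,200 kg.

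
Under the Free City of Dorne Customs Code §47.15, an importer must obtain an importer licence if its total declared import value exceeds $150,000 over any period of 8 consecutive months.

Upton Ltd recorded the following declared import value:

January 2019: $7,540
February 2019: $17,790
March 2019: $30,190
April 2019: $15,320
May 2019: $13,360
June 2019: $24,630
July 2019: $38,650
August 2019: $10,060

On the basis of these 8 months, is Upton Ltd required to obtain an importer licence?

Yes

Total declared import value: $7,540 + $17,790 + $30,190 + $15,320 + $13,360 + $24,630 + $38,650 + $10,060 = $157,540.
$157,540 > $150,000, so the threshold is exceeded.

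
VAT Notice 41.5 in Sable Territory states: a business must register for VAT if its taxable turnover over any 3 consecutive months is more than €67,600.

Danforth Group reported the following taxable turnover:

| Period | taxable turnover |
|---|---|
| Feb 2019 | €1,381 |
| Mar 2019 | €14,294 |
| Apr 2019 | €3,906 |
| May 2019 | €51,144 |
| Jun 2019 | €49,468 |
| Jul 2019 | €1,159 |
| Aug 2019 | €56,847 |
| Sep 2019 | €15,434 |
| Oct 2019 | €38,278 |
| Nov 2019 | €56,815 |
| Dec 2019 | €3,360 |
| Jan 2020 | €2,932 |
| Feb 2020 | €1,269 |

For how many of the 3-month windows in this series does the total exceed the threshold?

8

Feb 2019–Apr 2019: €1,381 + €14,294 + €3,906 = €19,581 (under)
Mar 2019–May 2019: €14,294 + €3,906 + €51,144 = €69,344 (over)
Apr 2019–Jun 2019: €3,906 + €51,144 + €49,468 = €104,518 (over)
May 2019–Jul 2019: €51,144 + €49,468 + €1,159 = €101,771 (over)
Jun 2019–Aug 2019: €49,468 + €1,159 + €56,847 = €107,474 (over)
Jul 2019–Sep 2019: €1,159 + €56,847 + €15,434 = €73,440 (over)
Aug 2019–Oct 2019: €56,847 + €15,434 + €38,278 = €110,559 (over)
Sep 2019–Nov 2019: €15,434 + €38,278 + €56,815 = €110,527 (over)
Oct 2019–Dec 2019: €38,278 + €56,815 + €3,360 = €98,453 (over)
Nov 2019–Jan 2020: €56,815 + €3,360 + €2,932 = €63,107 (under)
Dec 2019–Feb 2020: €3,360 + €2,932 + €1,269 = €7,561 (under)
8 windows exceed the threshold.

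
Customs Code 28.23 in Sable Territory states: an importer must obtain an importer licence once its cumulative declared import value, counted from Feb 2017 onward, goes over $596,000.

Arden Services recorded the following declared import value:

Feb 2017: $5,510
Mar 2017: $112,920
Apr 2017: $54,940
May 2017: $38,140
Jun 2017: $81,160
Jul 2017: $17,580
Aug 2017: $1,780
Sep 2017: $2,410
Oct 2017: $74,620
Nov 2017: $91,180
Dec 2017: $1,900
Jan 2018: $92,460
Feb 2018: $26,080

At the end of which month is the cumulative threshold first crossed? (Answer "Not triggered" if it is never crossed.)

Through Feb 2017: $5,510
Through Mar 2017: $118,430
Through Apr 2017: $173,370
Through May 2017: $211,510
Through Jun 2017: $292,670
Through Jul 2017: $310,250
Through Aug 2017: $312,030
Through Sep 2017: $314,440
Through Oct 2017: $389,060
Through Nov 2017: $480,240
Through Dec 2017: $482,140
Through Jan 2018: $574,600
Through Feb 2018: $600,680 ← exceeds threshold

Feb 2018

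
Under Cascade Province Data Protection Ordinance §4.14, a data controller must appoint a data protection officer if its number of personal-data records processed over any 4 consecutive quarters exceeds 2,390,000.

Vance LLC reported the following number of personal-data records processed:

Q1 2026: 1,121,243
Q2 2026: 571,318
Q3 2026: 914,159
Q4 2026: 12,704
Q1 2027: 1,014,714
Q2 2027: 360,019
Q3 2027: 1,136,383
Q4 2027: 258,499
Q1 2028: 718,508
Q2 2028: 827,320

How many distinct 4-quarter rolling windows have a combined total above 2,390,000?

6

Q1 2026–Q4 2026: 1,121,243 + 571,318 + 914,159 + 12,704 = 2,619,424 (over)
Q2 2026–Q1 2027: 571,318 + 914,159 + 12,704 + 1,014,714 = 2,512,895 (over)
Q3 2026–Q2 2027: 914,159 + 12,704 + 1,014,714 + 360,019 = 2,301,596 (under)
Q4 2026–Q3 2027: 12,704 + 1,014,714 + 360,019 + 1,136,383 = 2,523,820 (over)
Q1 2027–Q4 2027: 1,014,714 + 360,019 + 1,136,383 + 258,499 = 2,769,615 (over)
Q2 2027–Q1 2028: 360,019 + 1,136,383 + 258,499 + 718,508 = 2,473,409 (over)
Q3 2027–Q2 2028: 1,136,383 + 258,499 + 718,508 + 827,320 = 2,940,710 (over)
6 windows exceed the threshold.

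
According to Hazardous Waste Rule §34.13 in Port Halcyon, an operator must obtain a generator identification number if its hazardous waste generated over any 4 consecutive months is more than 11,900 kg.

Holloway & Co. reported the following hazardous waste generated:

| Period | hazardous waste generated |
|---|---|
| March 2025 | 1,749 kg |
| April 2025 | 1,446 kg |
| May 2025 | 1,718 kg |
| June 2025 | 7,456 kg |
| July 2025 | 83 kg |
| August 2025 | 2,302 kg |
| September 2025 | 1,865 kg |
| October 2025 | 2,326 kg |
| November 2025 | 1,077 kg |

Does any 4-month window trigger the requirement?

Yes

March 2025–June 2025: 1,749 kg + 1,446 kg + 1,718 kg + 7,456 kg = 12,369 kg (over)
April 2025–July 2025: 1,446 kg + 1,718 kg + 7,456 kg + 83 kg = 10,703 kg (under)
May 2025–August 2025: 1,718 kg + 7,456 kg + 83 kg + 2,302 kg = 11,559 kg (under)
June 2025–September 2025: 7,456 kg + 83 kg + 2,302 kg + 1,865 kg = 11,706 kg (under)
July 2025–October 2025: 83 kg + 2,302 kg + 1,865 kg + 2,326 kg = 6,576 kg (under)
August 2025–November 2025: 2,302 kg + 1,865 kg + 2,326 kg + 1,077 kg = 7,570 kg (under)
At least one window exceeds 11,900 kg.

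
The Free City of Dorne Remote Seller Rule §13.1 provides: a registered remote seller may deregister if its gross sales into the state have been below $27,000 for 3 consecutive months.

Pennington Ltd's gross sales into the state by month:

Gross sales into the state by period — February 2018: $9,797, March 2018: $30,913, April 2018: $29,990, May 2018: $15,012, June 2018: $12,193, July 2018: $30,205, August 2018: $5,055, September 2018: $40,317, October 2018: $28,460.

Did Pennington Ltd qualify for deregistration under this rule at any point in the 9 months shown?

Months below $27,000: February 2018, May 2018, June 2018, August 2018.
Longest run of consecutive months below the threshold: 2.
2 < 3, so Pennington Ltd never became eligible.

No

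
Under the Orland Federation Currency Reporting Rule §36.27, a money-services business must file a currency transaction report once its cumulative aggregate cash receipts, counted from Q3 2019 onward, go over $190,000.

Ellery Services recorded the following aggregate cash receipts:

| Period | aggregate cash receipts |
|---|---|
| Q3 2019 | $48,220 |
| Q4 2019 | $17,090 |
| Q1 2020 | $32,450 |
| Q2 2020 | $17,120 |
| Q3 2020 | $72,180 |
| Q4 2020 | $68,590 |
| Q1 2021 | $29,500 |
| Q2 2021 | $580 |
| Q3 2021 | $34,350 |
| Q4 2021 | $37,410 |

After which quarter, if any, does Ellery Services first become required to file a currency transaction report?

Q4 2020

Through Q3 2019: $48,220
Through Q4 2019: $65,310
Through Q1 2020: $97,760
Through Q2 2020: $114,880
Through Q3 2020: $187,060
Through Q4 2020: $255,650 ← exceeds threshold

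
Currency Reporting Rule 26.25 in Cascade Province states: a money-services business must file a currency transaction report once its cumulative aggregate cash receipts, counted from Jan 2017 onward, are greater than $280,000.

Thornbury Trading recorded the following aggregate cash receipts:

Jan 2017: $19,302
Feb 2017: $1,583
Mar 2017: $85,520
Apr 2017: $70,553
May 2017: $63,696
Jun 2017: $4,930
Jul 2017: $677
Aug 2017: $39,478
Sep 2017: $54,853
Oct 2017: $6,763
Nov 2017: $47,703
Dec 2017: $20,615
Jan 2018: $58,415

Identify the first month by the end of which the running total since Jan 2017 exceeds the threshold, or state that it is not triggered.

Through Jan 2017: $19,302
Through Feb 2017: $20,885
Through Mar 2017: $106,405
Through Apr 2017: $176,958
Through May 2017: $240,654
Through Jun 2017: $245,584
Through Jul 2017: $246,261
Through Aug 2017: $285,739 ← exceeds threshold

Aug 2017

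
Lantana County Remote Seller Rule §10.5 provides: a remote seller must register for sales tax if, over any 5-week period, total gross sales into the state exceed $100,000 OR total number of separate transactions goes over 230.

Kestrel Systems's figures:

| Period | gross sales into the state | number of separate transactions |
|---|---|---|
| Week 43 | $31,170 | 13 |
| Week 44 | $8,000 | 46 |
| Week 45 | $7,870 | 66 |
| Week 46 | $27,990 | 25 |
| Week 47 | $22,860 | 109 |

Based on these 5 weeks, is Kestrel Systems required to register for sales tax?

Total gross sales into the state: $31,170 + $8,000 + $7,870 + $27,990 + $22,860 = $97,890 (≤ $100,000).
Total number of separate transactions: 13 + 46 + 66 + 25 + 109 = 259 (> 230).
The test is 'or': at least one threshold is exceeded.

Yes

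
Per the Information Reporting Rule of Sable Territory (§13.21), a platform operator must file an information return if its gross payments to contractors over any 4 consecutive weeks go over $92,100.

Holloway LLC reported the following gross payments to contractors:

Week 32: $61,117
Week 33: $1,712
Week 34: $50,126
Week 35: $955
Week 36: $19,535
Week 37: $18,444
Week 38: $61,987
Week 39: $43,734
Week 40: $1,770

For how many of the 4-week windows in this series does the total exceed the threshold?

Week 32–Week 35: $61,117 + $1,712 + $50,126 + $955 = $113,910 (over)
Week 33–Week 36: $1,712 + $50,126 + $955 + $19,535 = $72,328 (under)
Week 34–Week 37: $50,126 + $955 + $19,535 + $18,444 = $89,060 (under)
Week 35–Week 38: $955 + $19,535 + $18,444 + $61,987 = $100,921 (over)
Week 36–Week 39: $19,535 + $18,444 + $61,987 + $43,734 = $143,700 (over)
Week 37–Week 40: $18,444 + $61,987 + $43,734 + $1,770 = $125,935 (over)
4 windows exceed the threshold.

4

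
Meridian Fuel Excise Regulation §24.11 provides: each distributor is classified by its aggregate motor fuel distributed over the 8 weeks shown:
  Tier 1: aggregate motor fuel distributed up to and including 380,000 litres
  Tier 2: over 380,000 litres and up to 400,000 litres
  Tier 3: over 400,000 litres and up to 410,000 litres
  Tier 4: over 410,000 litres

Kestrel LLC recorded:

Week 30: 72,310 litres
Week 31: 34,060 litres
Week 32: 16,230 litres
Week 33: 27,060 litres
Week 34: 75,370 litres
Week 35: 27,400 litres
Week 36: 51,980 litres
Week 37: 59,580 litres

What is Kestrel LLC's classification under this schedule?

Aggregate motor fuel distributed: 72,310 litres + 34,060 litres + 16,230 litres + 27,060 litres + 75,370 litres + 27,400 litres + 51,980 litres + 59,580 litres = 363,990 litres.
363,990 litres ≤ 380,000 litres, so Tier 1 applies.

Tier 1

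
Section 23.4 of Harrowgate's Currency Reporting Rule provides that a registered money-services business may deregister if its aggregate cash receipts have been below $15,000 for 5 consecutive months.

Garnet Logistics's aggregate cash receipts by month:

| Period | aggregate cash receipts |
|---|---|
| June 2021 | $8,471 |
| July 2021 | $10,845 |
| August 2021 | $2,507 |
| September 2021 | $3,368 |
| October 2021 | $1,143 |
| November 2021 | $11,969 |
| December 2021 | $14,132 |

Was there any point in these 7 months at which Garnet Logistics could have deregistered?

Months below $15,000: June 2021, July 2021, August 2021, September 2021, October 2021, November 2021, December 2021.
Longest run of consecutive months below the threshold: 7.
7 ≥ 5, so Garnet Logistics became eligible.

Yes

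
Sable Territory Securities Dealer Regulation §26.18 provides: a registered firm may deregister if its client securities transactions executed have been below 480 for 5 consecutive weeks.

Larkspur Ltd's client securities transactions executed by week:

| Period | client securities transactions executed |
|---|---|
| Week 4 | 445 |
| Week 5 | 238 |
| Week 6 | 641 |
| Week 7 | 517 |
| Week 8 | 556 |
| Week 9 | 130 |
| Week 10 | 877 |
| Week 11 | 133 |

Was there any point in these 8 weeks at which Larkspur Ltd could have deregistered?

Weeks below 480: Week 4, Week 5, Week 9, Week 11.
Longest run of consecutive weeks below the threshold: 2.
2 < 5, so Larkspur Ltd never became eligible.

No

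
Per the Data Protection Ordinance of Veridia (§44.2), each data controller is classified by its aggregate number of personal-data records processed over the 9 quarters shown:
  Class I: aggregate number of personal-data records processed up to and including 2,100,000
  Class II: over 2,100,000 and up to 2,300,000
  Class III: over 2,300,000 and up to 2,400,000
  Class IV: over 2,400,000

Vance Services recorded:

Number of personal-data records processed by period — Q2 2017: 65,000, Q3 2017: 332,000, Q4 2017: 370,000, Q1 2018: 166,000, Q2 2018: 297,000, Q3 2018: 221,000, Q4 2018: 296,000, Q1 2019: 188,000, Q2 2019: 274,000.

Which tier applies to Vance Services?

Aggregate number of personal-data records processed: 65,000 + 332,000 + 370,000 + 166,000 + 297,000 + 221,000 + 296,000 + 188,000 + 274,000 = 2,209,000.
2,100,000 < 2,209,000 ≤ 2,300,000, so Class II applies.

Class II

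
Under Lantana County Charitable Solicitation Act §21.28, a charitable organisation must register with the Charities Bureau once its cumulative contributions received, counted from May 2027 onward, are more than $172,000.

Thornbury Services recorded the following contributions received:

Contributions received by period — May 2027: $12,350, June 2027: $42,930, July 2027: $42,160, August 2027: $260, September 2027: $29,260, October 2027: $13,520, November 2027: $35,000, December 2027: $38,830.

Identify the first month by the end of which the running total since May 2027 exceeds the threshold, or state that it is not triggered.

November 2027

Through May 2027: $12,350
Through June 2027: $55,280
Through July 2027: $97,440
Through August 2027: $97,700
Through September 2027: $126,960
Through October 2027: $140,480
Through November 2027: $175,480 ← exceeds threshold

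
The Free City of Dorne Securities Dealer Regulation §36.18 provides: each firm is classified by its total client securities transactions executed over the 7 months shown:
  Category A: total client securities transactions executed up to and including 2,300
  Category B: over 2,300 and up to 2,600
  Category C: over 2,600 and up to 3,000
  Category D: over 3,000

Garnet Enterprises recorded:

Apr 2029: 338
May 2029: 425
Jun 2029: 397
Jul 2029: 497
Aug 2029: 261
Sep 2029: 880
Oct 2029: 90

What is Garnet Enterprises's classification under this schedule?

Category C

Total client securities transactions executed: 338 + 425 + 397 + 497 + 261 + 880 + 90 = 2,888.
2,600 < 2,888 ≤ 3,000, so Category C applies.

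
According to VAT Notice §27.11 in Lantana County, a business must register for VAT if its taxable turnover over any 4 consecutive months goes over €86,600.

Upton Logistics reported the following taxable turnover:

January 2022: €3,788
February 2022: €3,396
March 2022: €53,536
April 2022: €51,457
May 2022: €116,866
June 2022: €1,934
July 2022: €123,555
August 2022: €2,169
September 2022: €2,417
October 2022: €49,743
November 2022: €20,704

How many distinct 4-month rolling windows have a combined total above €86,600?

January 2022–April 2022: €3,788 + €3,396 + €53,536 + €51,457 = €112,177 (over)
February 2022–May 2022: €3,396 + €53,536 + €51,457 + €116,866 = €225,255 (over)
March 2022–June 2022: €53,536 + €51,457 + €116,866 + €1,934 = €223,793 (over)
April 2022–July 2022: €51,457 + €116,866 + €1,934 + €123,555 = €293,812 (over)
May 2022–August 2022: €116,866 + €1,934 + €123,555 + €2,169 = €244,524 (over)
June 2022–September 2022: €1,934 + €123,555 + €2,169 + €2,417 = €130,075 (over)
July 2022–October 2022: €123,555 + €2,169 + €2,417 + €49,743 = €177,884 (over)
August 2022–November 2022: €2,169 + €2,417 + €49,743 + €20,704 = €75,033 (under)
7 windows exceed the threshold.

7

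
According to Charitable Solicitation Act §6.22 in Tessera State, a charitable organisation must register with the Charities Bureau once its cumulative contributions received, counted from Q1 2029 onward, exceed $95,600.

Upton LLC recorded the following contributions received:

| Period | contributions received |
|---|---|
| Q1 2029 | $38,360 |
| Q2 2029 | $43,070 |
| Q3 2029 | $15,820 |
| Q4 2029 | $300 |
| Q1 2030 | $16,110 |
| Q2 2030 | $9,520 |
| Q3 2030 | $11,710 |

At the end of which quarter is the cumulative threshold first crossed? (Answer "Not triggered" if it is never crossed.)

Q3 2029

Through Q1 2029: $38,360
Through Q2 2029: $81,430
Through Q3 2029: $97,250 ← exceeds threshold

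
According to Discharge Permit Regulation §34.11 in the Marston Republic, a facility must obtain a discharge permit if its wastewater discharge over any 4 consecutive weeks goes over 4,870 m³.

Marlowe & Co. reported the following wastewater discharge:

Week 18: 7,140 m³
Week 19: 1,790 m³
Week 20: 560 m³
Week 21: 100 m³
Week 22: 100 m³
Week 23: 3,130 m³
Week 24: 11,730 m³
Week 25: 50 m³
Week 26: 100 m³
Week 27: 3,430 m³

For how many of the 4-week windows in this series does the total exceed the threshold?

Week 18–Week 21: 7,140 m³ + 1,790 m³ + 560 m³ + 100 m³ = 9,590 m³ (over)
Week 19–Week 22: 1,790 m³ + 560 m³ + 100 m³ + 100 m³ = 2,550 m³ (under)
Week 20–Week 23: 560 m³ + 100 m³ + 100 m³ + 3,130 m³ = 3,890 m³ (under)
Week 21–Week 24: 100 m³ + 100 m³ + 3,130 m³ + 11,730 m³ = 15,060 m³ (over)
Week 22–Week 25: 100 m³ + 3,130 m³ + 11,730 m³ + 50 m³ = 15,010 m³ (over)
Week 23–Week 26: 3,130 m³ + 11,730 m³ + 50 m³ + 100 m³ = 15,010 m³ (over)
Week 24–Week 27: 11,730 m³ + 50 m³ + 100 m³ + 3,430 m³ = 15,310 m³ (over)
5 windows exceed the threshold.

5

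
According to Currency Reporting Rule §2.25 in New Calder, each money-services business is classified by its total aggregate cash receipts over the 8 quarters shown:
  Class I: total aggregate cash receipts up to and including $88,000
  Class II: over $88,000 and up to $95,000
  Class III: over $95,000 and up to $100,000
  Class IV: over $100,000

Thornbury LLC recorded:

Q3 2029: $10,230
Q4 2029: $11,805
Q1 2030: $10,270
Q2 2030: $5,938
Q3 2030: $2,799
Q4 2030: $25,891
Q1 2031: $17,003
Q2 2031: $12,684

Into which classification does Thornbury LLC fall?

Total aggregate cash receipts: $10,230 + $11,805 + $10,270 + $5,938 + $2,799 + $25,891 + $17,003 + $12,684 = $96,620.
$95,000 < $96,620 ≤ $100,000, so Class III applies.

Class III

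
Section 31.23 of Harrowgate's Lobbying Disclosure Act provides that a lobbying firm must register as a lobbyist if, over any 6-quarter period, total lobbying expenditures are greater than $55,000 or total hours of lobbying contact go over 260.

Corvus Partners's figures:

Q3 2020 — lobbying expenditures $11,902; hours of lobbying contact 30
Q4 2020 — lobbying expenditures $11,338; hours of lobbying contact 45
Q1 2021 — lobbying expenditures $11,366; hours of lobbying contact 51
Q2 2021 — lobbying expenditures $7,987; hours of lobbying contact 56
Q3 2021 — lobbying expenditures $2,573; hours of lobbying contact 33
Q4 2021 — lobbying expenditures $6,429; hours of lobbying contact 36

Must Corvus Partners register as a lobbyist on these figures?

Total lobbying expenditures: $11,902 + $11,338 + $11,366 + $7,987 + $2,573 + $6,429 = $51,595 (≤ $55,000).
Total hours of lobbying contact: 30 + 45 + 51 + 56 + 33 + 36 = 251 (≤ 260).
The test is 'or': neither threshold is exceeded.

No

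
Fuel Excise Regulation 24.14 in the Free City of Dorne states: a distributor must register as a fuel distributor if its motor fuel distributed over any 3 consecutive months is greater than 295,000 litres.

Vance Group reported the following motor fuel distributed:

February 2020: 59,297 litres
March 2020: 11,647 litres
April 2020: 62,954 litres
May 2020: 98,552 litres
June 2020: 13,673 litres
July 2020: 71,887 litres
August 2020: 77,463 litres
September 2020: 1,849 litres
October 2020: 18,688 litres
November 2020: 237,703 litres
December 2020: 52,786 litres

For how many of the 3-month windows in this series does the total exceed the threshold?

1

February 2020–April 2020: 59,297 litres + 11,647 litres + 62,954 litres = 133,898 litres (under)
March 2020–May 2020: 11,647 litres + 62,954 litres + 98,552 litres = 173,153 litres (under)
April 2020–June 2020: 62,954 litres + 98,552 litres + 13,673 litres = 175,179 litres (under)
May 2020–July 2020: 98,552 litres + 13,673 litres + 71,887 litres = 184,112 litres (under)
June 2020–August 2020: 13,673 litres + 71,887 litres + 77,463 litres = 163,023 litres (under)
July 2020–September 2020: 71,887 litres + 77,463 litres + 1,849 litres = 151,199 litres (under)
August 2020–October 2020: 77,463 litres + 1,849 litres + 18,688 litres = 98,000 litres (under)
September 2020–November 2020: 1,849 litres + 18,688 litres + 237,703 litres = 258,240 litres (under)
October 2020–December 2020: 18,688 litres + 237,703 litres + 52,786 litres = 309,177 litres (over)
1 window exceeds the threshold.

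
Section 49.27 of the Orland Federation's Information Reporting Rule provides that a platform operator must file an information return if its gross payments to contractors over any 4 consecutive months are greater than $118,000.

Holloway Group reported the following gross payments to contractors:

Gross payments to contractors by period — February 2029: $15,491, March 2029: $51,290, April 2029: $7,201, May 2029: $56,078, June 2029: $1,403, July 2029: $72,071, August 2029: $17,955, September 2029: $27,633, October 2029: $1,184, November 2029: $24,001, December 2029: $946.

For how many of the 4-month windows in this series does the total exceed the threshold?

February 2029–May 2029: $15,491 + $51,290 + $7,201 + $56,078 = $130,060 (over)
March 2029–June 2029: $51,290 + $7,201 + $56,078 + $1,403 = $115,972 (under)
April 2029–July 2029: $7,201 + $56,078 + $1,403 + $72,071 = $136,753 (over)
May 2029–August 2029: $56,078 + $1,403 + $72,071 + $17,955 = $147,507 (over)
June 2029–September 2029: $1,403 + $72,071 + $17,955 + $27,633 = $119,062 (over)
July 2029–October 2029: $72,071 + $17,955 + $27,633 + $1,184 = $118,843 (over)
August 2029–November 2029: $17,955 + $27,633 + $1,184 + $24,001 = $70,773 (under)
September 2029–December 2029: $27,633 + $1,184 + $24,001 + $946 = $53,764 (under)
5 windows exceed the threshold.

5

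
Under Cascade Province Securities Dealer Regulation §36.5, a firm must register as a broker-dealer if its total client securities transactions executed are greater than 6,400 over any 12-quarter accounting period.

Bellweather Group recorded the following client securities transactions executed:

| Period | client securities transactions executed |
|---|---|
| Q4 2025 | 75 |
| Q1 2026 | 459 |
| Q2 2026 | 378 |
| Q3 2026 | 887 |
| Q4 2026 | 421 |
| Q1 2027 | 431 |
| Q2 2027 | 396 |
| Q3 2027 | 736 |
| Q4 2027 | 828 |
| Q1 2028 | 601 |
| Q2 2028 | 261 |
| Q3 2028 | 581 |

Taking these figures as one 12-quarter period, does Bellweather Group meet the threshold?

No

Total client securities transactions executed: 75 + 459 + 378 + 887 + 421 + 431 + 396 + 736 + 828 + 601 + 261 + 581 = 6,054.
6,054 ≤ 6,400, so the threshold is not exceeded.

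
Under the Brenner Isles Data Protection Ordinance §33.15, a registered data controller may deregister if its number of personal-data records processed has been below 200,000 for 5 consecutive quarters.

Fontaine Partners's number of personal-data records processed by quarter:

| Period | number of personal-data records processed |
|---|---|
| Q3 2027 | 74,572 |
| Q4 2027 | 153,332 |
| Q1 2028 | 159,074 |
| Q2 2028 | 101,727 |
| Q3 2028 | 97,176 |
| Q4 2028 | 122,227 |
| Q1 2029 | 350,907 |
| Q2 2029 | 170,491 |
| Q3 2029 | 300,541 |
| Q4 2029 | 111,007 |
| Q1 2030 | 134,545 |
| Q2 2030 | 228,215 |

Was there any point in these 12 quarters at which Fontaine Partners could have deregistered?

Quarters below 200,000: Q3 2027, Q4 2027, Q1 2028, Q2 2028, Q3 2028, Q4 2028, Q2 2029, Q4 2029, Q1 2030.
Longest run of consecutive quarters below the threshold: 6.
6 ≥ 5, so Fontaine Partners became eligible.

Yes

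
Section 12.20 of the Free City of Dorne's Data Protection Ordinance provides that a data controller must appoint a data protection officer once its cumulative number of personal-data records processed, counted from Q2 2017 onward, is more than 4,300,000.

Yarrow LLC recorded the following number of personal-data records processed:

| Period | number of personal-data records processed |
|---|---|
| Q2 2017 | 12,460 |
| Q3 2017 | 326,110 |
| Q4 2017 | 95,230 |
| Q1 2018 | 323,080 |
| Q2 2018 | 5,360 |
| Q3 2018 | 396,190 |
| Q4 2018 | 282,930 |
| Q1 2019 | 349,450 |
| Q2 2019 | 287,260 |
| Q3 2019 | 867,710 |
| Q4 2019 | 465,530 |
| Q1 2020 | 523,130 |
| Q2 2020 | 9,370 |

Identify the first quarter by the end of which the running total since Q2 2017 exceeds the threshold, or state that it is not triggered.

Not triggered

Through Q2 2017: 12,460
Through Q3 2017: 338,570
Through Q4 2017: 433,800
Through Q1 2018: 756,880
Through Q2 2018: 762,240
Through Q3 2018: 1,158,430
Through Q4 2018: 1,441,360
Through Q1 2019: 1,790,810
Through Q2 2019: 2,078,070
Through Q3 2019: 2,945,780
Through Q4 2019: 3,411,310
Through Q1 2020: 3,934,440
Through Q2 2020: 3,943,810
Final cumulative total 3,943,810 ≤ 4,300,000; the threshold is never exceeded.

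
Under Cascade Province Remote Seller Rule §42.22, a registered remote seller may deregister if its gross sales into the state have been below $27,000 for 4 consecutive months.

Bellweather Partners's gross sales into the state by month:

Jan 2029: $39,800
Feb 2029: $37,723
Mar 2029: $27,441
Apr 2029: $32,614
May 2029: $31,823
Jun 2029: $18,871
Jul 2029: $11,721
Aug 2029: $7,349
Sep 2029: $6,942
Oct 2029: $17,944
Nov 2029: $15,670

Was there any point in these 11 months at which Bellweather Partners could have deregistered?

Months below $27,000: Jun 2029, Jul 2029, Aug 2029, Sep 2029, Oct 2029, Nov 2029.
Longest run of consecutive months below the threshold: 6.
6 ≥ 4, so Bellweather Partners became eligible.

Yes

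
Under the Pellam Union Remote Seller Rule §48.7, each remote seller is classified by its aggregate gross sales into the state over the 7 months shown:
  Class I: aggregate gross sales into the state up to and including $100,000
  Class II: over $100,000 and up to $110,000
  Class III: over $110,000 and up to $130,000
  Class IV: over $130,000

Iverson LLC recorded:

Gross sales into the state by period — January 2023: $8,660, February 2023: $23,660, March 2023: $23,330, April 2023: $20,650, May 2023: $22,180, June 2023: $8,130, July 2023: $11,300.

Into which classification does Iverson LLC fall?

Class III

Aggregate gross sales into the state: $8,660 + $23,660 + $23,330 + $20,650 + $22,180 + $8,130 + $11,300 = $117,910.
$110,000 < $117,910 ≤ $130,000, so Class III applies.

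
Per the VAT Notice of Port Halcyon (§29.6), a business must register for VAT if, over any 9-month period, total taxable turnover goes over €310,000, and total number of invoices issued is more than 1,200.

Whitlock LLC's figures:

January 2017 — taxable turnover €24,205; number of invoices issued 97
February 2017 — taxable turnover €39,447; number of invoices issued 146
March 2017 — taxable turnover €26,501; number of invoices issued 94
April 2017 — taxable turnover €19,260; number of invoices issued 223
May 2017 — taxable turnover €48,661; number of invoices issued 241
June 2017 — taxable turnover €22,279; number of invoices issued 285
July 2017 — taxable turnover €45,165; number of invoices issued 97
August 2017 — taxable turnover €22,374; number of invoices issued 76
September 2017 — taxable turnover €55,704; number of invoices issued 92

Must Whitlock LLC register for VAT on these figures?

Total taxable turnover: €24,205 + €39,447 + €26,501 + €19,260 + €48,661 + €22,279 + €45,165 + €22,374 + €55,704 = €303,596 (≤ €310,000).
Total number of invoices issued: 97 + 146 + 94 + 223 + 241 + 285 + 97 + 76 + 92 = 1,351 (> 1,200).
The test is 'and': the rule requires both, and at least one is not exceeded.

No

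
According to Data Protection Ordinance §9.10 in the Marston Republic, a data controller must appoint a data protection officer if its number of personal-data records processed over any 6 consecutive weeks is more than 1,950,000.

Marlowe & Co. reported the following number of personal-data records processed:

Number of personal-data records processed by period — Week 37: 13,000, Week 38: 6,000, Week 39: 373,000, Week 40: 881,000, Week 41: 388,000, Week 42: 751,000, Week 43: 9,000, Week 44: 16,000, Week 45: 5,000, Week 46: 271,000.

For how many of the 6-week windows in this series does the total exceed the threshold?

Week 37–Week 42: 13,000 + 6,000 + 373,000 + 881,000 + 388,000 + 751,000 = 2,412,000 (over)
Week 38–Week 43: 6,000 + 373,000 + 881,000 + 388,000 + 751,000 + 9,000 = 2,408,000 (over)
Week 39–Week 44: 373,000 + 881,000 + 388,000 + 751,000 + 9,000 + 16,000 = 2,418,000 (over)
Week 40–Week 45: 881,000 + 388,000 + 751,000 + 9,000 + 16,000 + 5,000 = 2,050,000 (over)
Week 41–Week 46: 388,000 + 751,000 + 9,000 + 16,000 + 5,000 + 271,000 = 1,440,000 (under)
4 windows exceed the threshold.

4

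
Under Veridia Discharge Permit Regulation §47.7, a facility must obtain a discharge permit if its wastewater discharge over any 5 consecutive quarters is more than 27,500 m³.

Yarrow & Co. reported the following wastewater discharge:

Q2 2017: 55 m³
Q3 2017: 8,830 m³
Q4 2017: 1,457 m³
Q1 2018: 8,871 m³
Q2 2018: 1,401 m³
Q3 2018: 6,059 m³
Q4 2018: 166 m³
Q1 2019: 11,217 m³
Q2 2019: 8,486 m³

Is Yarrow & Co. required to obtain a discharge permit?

Yes

Q2 2017–Q2 2018: 55 m³ + 8,830 m³ + 1,457 m³ + 8,871 m³ + 1,401 m³ = 20,614 m³ (under)
Q3 2017–Q3 2018: 8,830 m³ + 1,457 m³ + 8,871 m³ + 1,401 m³ + 6,059 m³ = 26,618 m³ (under)
Q4 2017–Q4 2018: 1,457 m³ + 8,871 m³ + 1,401 m³ + 6,059 m³ + 166 m³ = 17,954 m³ (under)
Q1 2018–Q1 2019: 8,871 m³ + 1,401 m³ + 6,059 m³ + 166 m³ + 11,217 m³ = 27,714 m³ (over)
Q2 2018–Q2 2019: 1,401 m³ + 6,059 m³ + 166 m³ + 11,217 m³ + 8,486 m³ = 27,329 m³ (under)
At least one window exceeds 27,500 m³.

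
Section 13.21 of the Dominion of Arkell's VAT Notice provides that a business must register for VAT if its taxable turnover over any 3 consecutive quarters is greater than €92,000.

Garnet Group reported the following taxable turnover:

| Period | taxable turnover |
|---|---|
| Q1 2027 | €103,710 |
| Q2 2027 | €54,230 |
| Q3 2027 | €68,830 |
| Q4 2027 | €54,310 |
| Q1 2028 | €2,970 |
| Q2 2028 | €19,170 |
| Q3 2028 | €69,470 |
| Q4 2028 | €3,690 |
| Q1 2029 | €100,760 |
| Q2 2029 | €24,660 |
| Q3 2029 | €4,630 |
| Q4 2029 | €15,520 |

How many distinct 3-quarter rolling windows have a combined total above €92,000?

7

Q1 2027–Q3 2027: €103,710 + €54,230 + €68,830 = €226,770 (over)
Q2 2027–Q4 2027: €54,230 + €68,830 + €54,310 = €177,370 (over)
Q3 2027–Q1 2028: €68,830 + €54,310 + €2,970 = €126,110 (over)
Q4 2027–Q2 2028: €54,310 + €2,970 + €19,170 = €76,450 (under)
Q1 2028–Q3 2028: €2,970 + €19,170 + €69,470 = €91,610 (under)
Q2 2028–Q4 2028: €19,170 + €69,470 + €3,690 = €92,330 (over)
Q3 2028–Q1 2029: €69,470 + €3,690 + €100,760 = €173,920 (over)
Q4 2028–Q2 2029: €3,690 + €100,760 + €24,660 = €129,110 (over)
Q1 2029–Q3 2029: €100,760 + €24,660 + €4,630 = €130,050 (over)
Q2 2029–Q4 2029: €24,660 + €4,630 + €15,520 = €44,810 (under)
7 windows exceed the threshold.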